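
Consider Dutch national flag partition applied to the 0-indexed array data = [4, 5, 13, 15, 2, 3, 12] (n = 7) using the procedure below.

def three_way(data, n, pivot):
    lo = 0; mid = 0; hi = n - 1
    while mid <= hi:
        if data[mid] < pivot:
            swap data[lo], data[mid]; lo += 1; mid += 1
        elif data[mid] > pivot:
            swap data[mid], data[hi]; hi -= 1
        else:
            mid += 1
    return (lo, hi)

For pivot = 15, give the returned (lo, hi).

pivot = 15; lo=0, mid=0, hi=6
data[mid]=4<15: swap data[0],data[0]; lo=1,mid=1 → [4, 5, 13, 15, 2, 3, 12]
data[mid]=5<15: swap data[1],data[1]; lo=2,mid=2 → [4, 5, 13, 15, 2, 3, 12]
data[mid]=13<15: swap data[2],data[2]; lo=3,mid=3 → [4, 5, 13, 15, 2, 3, 12]
data[mid]=15=15: mid=4
data[mid]=2<15: swap data[3],data[4]; lo=4,mid=5 → [4, 5, 13, 2, 15, 3, 12]
data[mid]=3<15: swap data[4],data[5]; lo=5,mid=6 → [4, 5, 13, 2, 3, 15, 12]
data[mid]=12<15: swap data[5],data[6]; lo=6,mid=7 → [4, 5, 13, 2, 3, 12, 15]
end: lo=6, hi=6; data = [4, 5, 13, 2, 3, 12, 15]

(6, 6)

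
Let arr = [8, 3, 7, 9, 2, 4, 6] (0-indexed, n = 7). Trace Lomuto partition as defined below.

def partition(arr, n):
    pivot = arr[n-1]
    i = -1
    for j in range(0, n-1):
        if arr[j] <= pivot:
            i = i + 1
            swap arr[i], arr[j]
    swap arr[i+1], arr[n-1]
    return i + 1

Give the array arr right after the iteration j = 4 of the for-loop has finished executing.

[3, 2, 7, 9, 8, 4, 6]

pivot = arr[6] = 6; i = -1
j=0: arr[0]=8 > 6 → no swap
j=1: arr[1]=3 ≤ 6 → i=0, swap arr[0],arr[1] → [3, 8, 7, 9, 2, 4, 6]
j=2: arr[2]=7 > 6 → no swap
j=3: arr[3]=9 > 6 → no swap
j=4: arr[4]=2 ≤ 6 → i=1, swap arr[1],arr[4] → [3, 2, 7, 9, 8, 4, 6]
(after j=4) arr = [3, 2, 7, 9, 8, 4, 6]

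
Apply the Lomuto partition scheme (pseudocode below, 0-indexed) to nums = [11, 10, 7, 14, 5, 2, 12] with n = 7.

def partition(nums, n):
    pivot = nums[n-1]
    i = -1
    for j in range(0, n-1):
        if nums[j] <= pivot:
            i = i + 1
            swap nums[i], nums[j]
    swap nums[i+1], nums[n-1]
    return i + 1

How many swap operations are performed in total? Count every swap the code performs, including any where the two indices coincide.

6

pivot=12, i=-1
j=0: 11≤12, i=0, swap(0,0) ⇒ [11, 10, 7, 14, 5, 2, 12]
j=1: 10≤12, i=1, swap(1,1) ⇒ [11, 10, 7, 14, 5, 2, 12]
j=2: 7≤12, i=2, swap(2,2) ⇒ [11, 10, 7, 14, 5, 2, 12]
j=3: 14>12, skip
j=4: 5≤12, i=3, swap(3,4) ⇒ [11, 10, 7, 5, 14, 2, 12]
j=5: 2≤12, i=4, swap(4,5) ⇒ [11, 10, 7, 5, 2, 14, 12]
swap(5,6) ⇒ [11, 10, 7, 5, 2, 12, 14]; return 5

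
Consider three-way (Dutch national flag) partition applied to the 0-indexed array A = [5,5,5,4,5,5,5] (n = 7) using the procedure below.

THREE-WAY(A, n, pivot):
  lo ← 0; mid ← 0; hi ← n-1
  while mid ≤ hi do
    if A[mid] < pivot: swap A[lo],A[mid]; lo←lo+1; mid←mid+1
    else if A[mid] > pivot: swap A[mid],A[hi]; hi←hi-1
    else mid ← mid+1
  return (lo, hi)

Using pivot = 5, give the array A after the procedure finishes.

pivot = 5; lo=0, mid=0, hi=6
A[mid]=5=5: mid=1
A[mid]=5=5: mid=2
A[mid]=5=5: mid=3
A[mid]=4<5: swap A[0],A[3]; lo=1,mid=4 → [4,5,5,5,5,5,5]
A[mid]=5=5: mid=5
A[mid]=5=5: mid=6
A[mid]=5=5: mid=7
end: lo=1, hi=6; A = [4,5,5,5,5,5,5]

[4,5,5,5,5,5,5]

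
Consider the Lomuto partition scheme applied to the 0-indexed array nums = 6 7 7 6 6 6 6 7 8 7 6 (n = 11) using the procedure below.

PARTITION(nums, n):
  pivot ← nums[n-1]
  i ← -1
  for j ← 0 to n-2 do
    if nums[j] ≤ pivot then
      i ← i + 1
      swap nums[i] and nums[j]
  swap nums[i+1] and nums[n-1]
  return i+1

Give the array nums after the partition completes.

6 6 6 6 6 6 7 7 8 7 7

pivot=6, i=-1
j=0: 6≤6, i=0, swap(0,0) ⇒ 6 7 7 6 6 6 6 7 8 7 6
j=1: 7>6, skip
j=2: 7>6, skip
j=3: 6≤6, i=1, swap(1,3) ⇒ 6 6 7 7 6 6 6 7 8 7 6
j=4: 6≤6, i=2, swap(2,4) ⇒ 6 6 6 7 7 6 6 7 8 7 6
j=5: 6≤6, i=3, swap(3,5) ⇒ 6 6 6 6 7 7 6 7 8 7 6
j=6: 6≤6, i=4, swap(4,6) ⇒ 6 6 6 6 6 7 7 7 8 7 6
j=7: 7>6, skip
j=8: 8>6, skip
j=9: 7>6, skip
swap(5,10) ⇒ 6 6 6 6 6 6 7 7 8 7 7; return 5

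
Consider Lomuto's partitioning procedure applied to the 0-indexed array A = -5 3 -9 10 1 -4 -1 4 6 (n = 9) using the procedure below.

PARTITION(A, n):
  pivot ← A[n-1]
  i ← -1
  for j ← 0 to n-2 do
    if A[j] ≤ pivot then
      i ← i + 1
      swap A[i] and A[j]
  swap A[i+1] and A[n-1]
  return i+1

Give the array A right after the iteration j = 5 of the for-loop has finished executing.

-5 3 -9 1 -4 10 -1 4 6

pivot=6, i=-1
j=0: -5≤6, i=0, swap(0,0) ⇒ -5 3 -9 10 1 -4 -1 4 6
j=1: 3≤6, i=1, swap(1,1) ⇒ -5 3 -9 10 1 -4 -1 4 6
j=2: -9≤6, i=2, swap(2,2) ⇒ -5 3 -9 10 1 -4 -1 4 6
j=3: 10>6, skip
j=4: 1≤6, i=3, swap(3,4) ⇒ -5 3 -9 1 10 -4 -1 4 6
j=5: -4≤6, i=4, swap(4,5) ⇒ -5 3 -9 1 -4 10 -1 4 6
(after j=5) A = -5 3 -9 1 -4 10 -1 4 6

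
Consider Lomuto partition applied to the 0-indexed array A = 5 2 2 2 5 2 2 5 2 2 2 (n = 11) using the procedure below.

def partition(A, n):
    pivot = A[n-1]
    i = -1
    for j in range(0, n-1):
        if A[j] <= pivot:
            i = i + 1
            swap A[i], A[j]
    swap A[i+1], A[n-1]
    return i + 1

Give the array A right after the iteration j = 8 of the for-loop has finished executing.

2 2 2 2 2 2 5 5 5 2 2

pivot = A[10] = 2; i = -1
j=0: A[0]=5 > 2 → no swap
j=1: A[1]=2 ≤ 2 → i=0, swap A[0],A[1] → 2 5 2 2 5 2 2 5 2 2 2
j=2: A[2]=2 ≤ 2 → i=1, swap A[1],A[2] → 2 2 5 2 5 2 2 5 2 2 2
j=3: A[3]=2 ≤ 2 → i=2, swap A[2],A[3] → 2 2 2 5 5 2 2 5 2 2 2
j=4: A[4]=5 > 2 → no swap
j=5: A[5]=2 ≤ 2 → i=3, swap A[3],A[5] → 2 2 2 2 5 5 2 5 2 2 2
j=6: A[6]=2 ≤ 2 → i=4, swap A[4],A[6] → 2 2 2 2 2 5 5 5 2 2 2
j=7: A[7]=5 > 2 → no swap
j=8: A[8]=2 ≤ 2 → i=5, swap A[5],A[8] → 2 2 2 2 2 2 5 5 5 2 2
(after j=8) A = 2 2 2 2 2 2 5 5 5 2 2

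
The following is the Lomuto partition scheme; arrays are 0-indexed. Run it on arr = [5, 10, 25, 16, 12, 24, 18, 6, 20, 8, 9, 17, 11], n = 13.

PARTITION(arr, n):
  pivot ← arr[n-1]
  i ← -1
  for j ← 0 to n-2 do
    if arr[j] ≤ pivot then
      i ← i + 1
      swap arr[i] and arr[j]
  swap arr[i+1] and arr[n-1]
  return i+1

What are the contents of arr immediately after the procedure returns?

[5, 10, 6, 8, 9, 11, 18, 25, 20, 16, 12, 17, 24]

pivot=11, i=-1
j=0: 5≤11, i=0, swap(0,0) ⇒ [5, 10, 25, 16, 12, 24, 18, 6, 20, 8, 9, 17, 11]
j=1: 10≤11, i=1, swap(1,1) ⇒ [5, 10, 25, 16, 12, 24, 18, 6, 20, 8, 9, 17, 11]
j=2: 25>11, skip
j=3: 16>11, skip
j=4: 12>11, skip
j=5: 24>11, skip
j=6: 18>11, skip
j=7: 6≤11, i=2, swap(2,7) ⇒ [5, 10, 6, 16, 12, 24, 18, 25, 20, 8, 9, 17, 11]
j=8: 20>11, skip
j=9: 8≤11, i=3, swap(3,9) ⇒ [5, 10, 6, 8, 12, 24, 18, 25, 20, 16, 9, 17, 11]
j=10: 9≤11, i=4, swap(4,10) ⇒ [5, 10, 6, 8, 9, 24, 18, 25, 20, 16, 12, 17, 11]
j=11: 17>11, skip
swap(5,12) ⇒ [5, 10, 6, 8, 9, 11, 18, 25, 20, 16, 12, 17, 24]; return 5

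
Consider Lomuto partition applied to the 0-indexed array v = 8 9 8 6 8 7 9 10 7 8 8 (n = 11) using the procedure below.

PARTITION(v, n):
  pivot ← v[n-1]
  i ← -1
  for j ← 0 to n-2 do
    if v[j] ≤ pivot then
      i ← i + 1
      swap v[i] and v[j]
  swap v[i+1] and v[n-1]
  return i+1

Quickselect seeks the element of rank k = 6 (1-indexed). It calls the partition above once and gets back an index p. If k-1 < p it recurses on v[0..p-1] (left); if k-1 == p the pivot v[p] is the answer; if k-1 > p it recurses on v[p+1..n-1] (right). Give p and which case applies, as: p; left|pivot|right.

pivot = v[10] = 8; i = -1
j=0: v[0]=8 ≤ 8 → i=0, swap v[0],v[0] (no change) → 8 9 8 6 8 7 9 10 7 8 8
j=1: v[1]=9 > 8 → no swap
j=2: v[2]=8 ≤ 8 → i=1, swap v[1],v[2] → 8 8 9 6 8 7 9 10 7 8 8
j=3: v[3]=6 ≤ 8 → i=2, swap v[2],v[3] → 8 8 6 9 8 7 9 10 7 8 8
j=4: v[4]=8 ≤ 8 → i=3, swap v[3],v[4] → 8 8 6 8 9 7 9 10 7 8 8
j=5: v[5]=7 ≤ 8 → i=4, swap v[4],v[5] → 8 8 6 8 7 9 9 10 7 8 8
j=6: v[6]=9 > 8 → no swap
j=7: v[7]=10 > 8 → no swap
j=8: v[8]=7 ≤ 8 → i=5, swap v[5],v[8] → 8 8 6 8 7 7 9 10 9 8 8
j=9: v[9]=8 ≤ 8 → i=6, swap v[6],v[9] → 8 8 6 8 7 7 8 10 9 9 8
final swap v[7],v[10] → 8 8 6 8 7 7 8 8 9 9 10; return 7
p = 7; k-1 = 5 < 7 ⇒ left

7; left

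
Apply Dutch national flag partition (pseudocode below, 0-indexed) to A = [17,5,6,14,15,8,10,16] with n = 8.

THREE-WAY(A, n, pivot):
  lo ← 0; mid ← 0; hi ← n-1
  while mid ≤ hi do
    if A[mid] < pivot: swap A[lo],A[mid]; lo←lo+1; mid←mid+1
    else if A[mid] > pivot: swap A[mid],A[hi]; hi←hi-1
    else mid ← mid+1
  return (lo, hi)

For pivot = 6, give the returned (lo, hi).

(1, 1)

lo=0 mid=0 hi=7
17>6: swap(0,7), hi=6 ⇒ [16,5,6,14,15,8,10,17]
16>6: swap(0,6), hi=5 ⇒ [10,5,6,14,15,8,16,17]
10>6: swap(0,5), hi=4 ⇒ [8,5,6,14,15,10,16,17]
8>6: swap(0,4), hi=3 ⇒ [15,5,6,14,8,10,16,17]
15>6: swap(0,3), hi=2 ⇒ [14,5,6,15,8,10,16,17]
14>6: swap(0,2), hi=1 ⇒ [6,5,14,15,8,10,16,17]
6=6: mid=1
5<6: swap(0,1), lo=1 mid=2 ⇒ [5,6,14,15,8,10,16,17]
done. lo=1 hi=1; A=[5,6,14,15,8,10,16,17]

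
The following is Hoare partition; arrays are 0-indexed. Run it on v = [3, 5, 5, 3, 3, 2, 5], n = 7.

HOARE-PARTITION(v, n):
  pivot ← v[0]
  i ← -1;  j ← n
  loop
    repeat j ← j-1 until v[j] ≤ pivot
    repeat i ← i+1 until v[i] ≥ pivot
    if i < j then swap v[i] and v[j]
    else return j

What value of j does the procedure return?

pivot = v[0] = 3; i = -1, j = 7
j→5 (v[5]=2≤3), i→0 (v[0]=3≥3); i<j, swap → [2, 5, 5, 3, 3, 3, 5]
j→4 (v[4]=3≤3), i→1 (v[1]=5≥3); i<j, swap → [2, 3, 5, 3, 5, 3, 5]
j→3 (v[3]=3≤3), i→2 (v[2]=5≥3); i<j, swap → [2, 3, 3, 5, 5, 3, 5]
j→2, i→3; i≥j, return j=2. v = [2, 3, 3, 5, 5, 3, 5]

2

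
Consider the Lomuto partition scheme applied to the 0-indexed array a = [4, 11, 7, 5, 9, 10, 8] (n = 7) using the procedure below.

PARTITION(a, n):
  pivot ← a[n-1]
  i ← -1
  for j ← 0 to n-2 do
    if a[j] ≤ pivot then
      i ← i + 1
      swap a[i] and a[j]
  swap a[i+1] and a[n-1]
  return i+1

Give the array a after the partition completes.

pivot = a[6] = 8; i = -1
j=0: a[0]=4 ≤ 8 → i=0, swap a[0],a[0] (no change) → [4, 11, 7, 5, 9, 10, 8]
j=1: a[1]=11 > 8 → no swap
j=2: a[2]=7 ≤ 8 → i=1, swap a[1],a[2] → [4, 7, 11, 5, 9, 10, 8]
j=3: a[3]=5 ≤ 8 → i=2, swap a[2],a[3] → [4, 7, 5, 11, 9, 10, 8]
j=4: a[4]=9 > 8 → no swap
j=5: a[5]=10 > 8 → no swap
final swap a[3],a[6] → [4, 7, 5, 8, 9, 10, 11]; return 3

[4, 7, 5, 8, 9, 10, 11]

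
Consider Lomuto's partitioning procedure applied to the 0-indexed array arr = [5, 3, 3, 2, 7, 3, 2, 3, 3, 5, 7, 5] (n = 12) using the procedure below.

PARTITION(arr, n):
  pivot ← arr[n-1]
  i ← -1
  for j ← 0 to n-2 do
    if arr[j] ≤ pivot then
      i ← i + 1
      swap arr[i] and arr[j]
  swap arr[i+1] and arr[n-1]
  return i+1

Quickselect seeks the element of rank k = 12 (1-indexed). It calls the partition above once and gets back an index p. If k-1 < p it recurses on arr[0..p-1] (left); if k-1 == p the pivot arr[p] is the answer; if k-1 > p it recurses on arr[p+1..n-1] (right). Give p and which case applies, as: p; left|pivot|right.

9; right

pivot = arr[11] = 5; i = -1
j=0: arr[0]=5 ≤ 5 → i=0, swap arr[0],arr[0] (no change) → [5, 3, 3, 2, 7, 3, 2, 3, 3, 5, 7, 5]
j=1: arr[1]=3 ≤ 5 → i=1, swap arr[1],arr[1] (no change) → [5, 3, 3, 2, 7, 3, 2, 3, 3, 5, 7, 5]
j=2: arr[2]=3 ≤ 5 → i=2, swap arr[2],arr[2] (no change) → [5, 3, 3, 2, 7, 3, 2, 3, 3, 5, 7, 5]
j=3: arr[3]=2 ≤ 5 → i=3, swap arr[3],arr[3] (no change) → [5, 3, 3, 2, 7, 3, 2, 3, 3, 5, 7, 5]
j=4: arr[4]=7 > 5 → no swap
j=5: arr[5]=3 ≤ 5 → i=4, swap arr[4],arr[5] → [5, 3, 3, 2, 3, 7, 2, 3, 3, 5, 7, 5]
j=6: arr[6]=2 ≤ 5 → i=5, swap arr[5],arr[6] → [5, 3, 3, 2, 3, 2, 7, 3, 3, 5, 7, 5]
j=7: arr[7]=3 ≤ 5 → i=6, swap arr[6],arr[7] → [5, 3, 3, 2, 3, 2, 3, 7, 3, 5, 7, 5]
j=8: arr[8]=3 ≤ 5 → i=7, swap arr[7],arr[8] → [5, 3, 3, 2, 3, 2, 3, 3, 7, 5, 7, 5]
j=9: arr[9]=5 ≤ 5 → i=8, swap arr[8],arr[9] → [5, 3, 3, 2, 3, 2, 3, 3, 5, 7, 7, 5]
j=10: arr[10]=7 > 5 → no swap
final swap arr[9],arr[11] → [5, 3, 3, 2, 3, 2, 3, 3, 5, 5, 7, 7]; return 9
p = 9; k-1 = 11 > 9 ⇒ right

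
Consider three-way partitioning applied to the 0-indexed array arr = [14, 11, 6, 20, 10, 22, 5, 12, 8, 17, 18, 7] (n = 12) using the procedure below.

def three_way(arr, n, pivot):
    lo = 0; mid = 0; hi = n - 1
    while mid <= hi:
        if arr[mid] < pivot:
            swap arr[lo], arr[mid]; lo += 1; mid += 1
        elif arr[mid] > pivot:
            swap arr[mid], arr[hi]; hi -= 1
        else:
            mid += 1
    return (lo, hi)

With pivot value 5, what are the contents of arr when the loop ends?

lo=0 mid=0 hi=11
14>5: swap(0,11), hi=10 ⇒ [7, 11, 6, 20, 10, 22, 5, 12, 8, 17, 18, 14]
7>5: swap(0,10), hi=9 ⇒ [18, 11, 6, 20, 10, 22, 5, 12, 8, 17, 7, 14]
18>5: swap(0,9), hi=8 ⇒ [17, 11, 6, 20, 10, 22, 5, 12, 8, 18, 7, 14]
17>5: swap(0,8), hi=7 ⇒ [8, 11, 6, 20, 10, 22, 5, 12, 17, 18, 7, 14]
8>5: swap(0,7), hi=6 ⇒ [12, 11, 6, 20, 10, 22, 5, 8, 17, 18, 7, 14]
12>5: swap(0,6), hi=5 ⇒ [5, 11, 6, 20, 10, 22, 12, 8, 17, 18, 7, 14]
5=5: mid=1
11>5: swap(1,5), hi=4 ⇒ [5, 22, 6, 20, 10, 11, 12, 8, 17, 18, 7, 14]
22>5: swap(1,4), hi=3 ⇒ [5, 10, 6, 20, 22, 11, 12, 8, 17, 18, 7, 14]
10>5: swap(1,3), hi=2 ⇒ [5, 20, 6, 10, 22, 11, 12, 8, 17, 18, 7, 14]
20>5: swap(1,2), hi=1 ⇒ [5, 6, 20, 10, 22, 11, 12, 8, 17, 18, 7, 14]
6>5: swap(1,1), hi=0 ⇒ [5, 6, 20, 10, 22, 11, 12, 8, 17, 18, 7, 14]
done. lo=0 hi=0; arr=[5, 6, 20, 10, 22, 11, 12, 8, 17, 18, 7, 14]

[5, 6, 20, 10, 22, 11, 12, 8, 17, 18, 7, 14]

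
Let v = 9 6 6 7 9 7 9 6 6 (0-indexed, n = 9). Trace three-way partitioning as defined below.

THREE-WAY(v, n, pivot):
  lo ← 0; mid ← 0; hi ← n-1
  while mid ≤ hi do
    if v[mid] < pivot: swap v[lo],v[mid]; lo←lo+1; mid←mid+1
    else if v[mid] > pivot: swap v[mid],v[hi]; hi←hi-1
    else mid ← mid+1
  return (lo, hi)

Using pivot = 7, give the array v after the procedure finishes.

pivot = 7; lo=0, mid=0, hi=8
v[mid]=9>7: swap v[0],v[8]; hi=7 → 6 6 6 7 9 7 9 6 9
v[mid]=6<7: swap v[0],v[0]; lo=1,mid=1 → 6 6 6 7 9 7 9 6 9
v[mid]=6<7: swap v[1],v[1]; lo=2,mid=2 → 6 6 6 7 9 7 9 6 9
v[mid]=6<7: swap v[2],v[2]; lo=3,mid=3 → 6 6 6 7 9 7 9 6 9
v[mid]=7=7: mid=4
v[mid]=9>7: swap v[4],v[7]; hi=6 → 6 6 6 7 6 7 9 9 9
v[mid]=6<7: swap v[3],v[4]; lo=4,mid=5 → 6 6 6 6 7 7 9 9 9
v[mid]=7=7: mid=6
v[mid]=9>7: swap v[6],v[6]; hi=5 → 6 6 6 6 7 7 9 9 9
end: lo=4, hi=5; v = 6 6 6 6 7 7 9 9 9

6 6 6 6 7 7 9 9 9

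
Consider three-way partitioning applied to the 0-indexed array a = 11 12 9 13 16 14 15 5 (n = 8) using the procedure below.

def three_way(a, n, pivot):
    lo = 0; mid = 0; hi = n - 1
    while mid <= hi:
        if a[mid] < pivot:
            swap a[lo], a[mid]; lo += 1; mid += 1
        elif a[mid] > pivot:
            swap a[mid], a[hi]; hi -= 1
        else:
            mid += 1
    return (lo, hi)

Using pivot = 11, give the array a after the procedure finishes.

5 9 11 16 14 15 13 12

pivot = 11; lo=0, mid=0, hi=7
a[mid]=11=11: mid=1
a[mid]=12>11: swap a[1],a[7]; hi=6 → 11 5 9 13 16 14 15 12
a[mid]=5<11: swap a[0],a[1]; lo=1,mid=2 → 5 11 9 13 16 14 15 12
a[mid]=9<11: swap a[1],a[2]; lo=2,mid=3 → 5 9 11 13 16 14 15 12
a[mid]=13>11: swap a[3],a[6]; hi=5 → 5 9 11 15 16 14 13 12
a[mid]=15>11: swap a[3],a[5]; hi=4 → 5 9 11 14 16 15 13 12
a[mid]=14>11: swap a[3],a[4]; hi=3 → 5 9 11 16 14 15 13 12
a[mid]=16>11: swap a[3],a[3]; hi=2 → 5 9 11 16 14 15 13 12
end: lo=2, hi=2; a = 5 9 11 16 14 15 13 12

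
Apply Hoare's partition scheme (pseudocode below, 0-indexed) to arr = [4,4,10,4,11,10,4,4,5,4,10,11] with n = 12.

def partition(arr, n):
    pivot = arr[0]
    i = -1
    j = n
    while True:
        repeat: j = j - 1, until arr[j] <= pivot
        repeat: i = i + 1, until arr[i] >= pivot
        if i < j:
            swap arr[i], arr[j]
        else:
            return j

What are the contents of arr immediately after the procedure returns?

[4,4,4,4,11,10,10,4,5,4,10,11]

pivot = arr[0] = 4; i = -1, j = 12
j→9 (arr[9]=4≤4), i→0 (arr[0]=4≥4); i<j, swap → [4,4,10,4,11,10,4,4,5,4,10,11]
j→7 (arr[7]=4≤4), i→1 (arr[1]=4≥4); i<j, swap → [4,4,10,4,11,10,4,4,5,4,10,11]
j→6 (arr[6]=4≤4), i→2 (arr[2]=10≥4); i<j, swap → [4,4,4,4,11,10,10,4,5,4,10,11]
j→3, i→3; i≥j, return j=3. arr = [4,4,4,4,11,10,10,4,5,4,10,11]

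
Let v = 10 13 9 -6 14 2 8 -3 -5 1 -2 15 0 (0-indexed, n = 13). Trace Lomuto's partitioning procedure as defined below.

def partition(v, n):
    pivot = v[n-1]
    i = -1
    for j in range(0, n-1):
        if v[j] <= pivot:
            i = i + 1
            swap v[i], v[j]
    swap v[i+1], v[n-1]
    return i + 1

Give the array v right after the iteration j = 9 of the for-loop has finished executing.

pivot = v[12] = 0; i = -1
j=0: v[0]=10 > 0 → no swap
j=1: v[1]=13 > 0 → no swap
j=2: v[2]=9 > 0 → no swap
j=3: v[3]=-6 ≤ 0 → i=0, swap v[0],v[3] → -6 13 9 10 14 2 8 -3 -5 1 -2 15 0
j=4: v[4]=14 > 0 → no swap
j=5: v[5]=2 > 0 → no swap
j=6: v[6]=8 > 0 → no swap
j=7: v[7]=-3 ≤ 0 → i=1, swap v[1],v[7] → -6 -3 9 10 14 2 8 13 -5 1 -2 15 0
j=8: v[8]=-5 ≤ 0 → i=2, swap v[2],v[8] → -6 -3 -5 10 14 2 8 13 9 1 -2 15 0
j=9: v[9]=1 > 0 → no swap
(after j=9) v = -6 -3 -5 10 14 2 8 13 9 1 -2 15 0

-6 -3 -5 10 14 2 8 13 9 1 -2 15 0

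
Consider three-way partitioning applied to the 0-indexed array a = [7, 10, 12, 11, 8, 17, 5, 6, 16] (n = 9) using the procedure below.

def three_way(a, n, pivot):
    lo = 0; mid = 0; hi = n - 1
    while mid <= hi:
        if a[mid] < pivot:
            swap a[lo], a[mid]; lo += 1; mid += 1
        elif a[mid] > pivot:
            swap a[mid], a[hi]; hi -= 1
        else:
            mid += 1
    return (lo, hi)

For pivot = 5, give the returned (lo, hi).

pivot = 5; lo=0, mid=0, hi=8
a[mid]=7>5: swap a[0],a[8]; hi=7 → [16, 10, 12, 11, 8, 17, 5, 6, 7]
a[mid]=16>5: swap a[0],a[7]; hi=6 → [6, 10, 12, 11, 8, 17, 5, 16, 7]
a[mid]=6>5: swap a[0],a[6]; hi=5 → [5, 10, 12, 11, 8, 17, 6, 16, 7]
a[mid]=5=5: mid=1
a[mid]=10>5: swap a[1],a[5]; hi=4 → [5, 17, 12, 11, 8, 10, 6, 16, 7]
a[mid]=17>5: swap a[1],a[4]; hi=3 → [5, 8, 12, 11, 17, 10, 6, 16, 7]
a[mid]=8>5: swap a[1],a[3]; hi=2 → [5, 11, 12, 8, 17, 10, 6, 16, 7]
a[mid]=11>5: swap a[1],a[2]; hi=1 → [5, 12, 11, 8, 17, 10, 6, 16, 7]
a[mid]=12>5: swap a[1],a[1]; hi=0 → [5, 12, 11, 8, 17, 10, 6, 16, 7]
end: lo=0, hi=0; a = [5, 12, 11, 8, 17, 10, 6, 16, 7]

(0, 0)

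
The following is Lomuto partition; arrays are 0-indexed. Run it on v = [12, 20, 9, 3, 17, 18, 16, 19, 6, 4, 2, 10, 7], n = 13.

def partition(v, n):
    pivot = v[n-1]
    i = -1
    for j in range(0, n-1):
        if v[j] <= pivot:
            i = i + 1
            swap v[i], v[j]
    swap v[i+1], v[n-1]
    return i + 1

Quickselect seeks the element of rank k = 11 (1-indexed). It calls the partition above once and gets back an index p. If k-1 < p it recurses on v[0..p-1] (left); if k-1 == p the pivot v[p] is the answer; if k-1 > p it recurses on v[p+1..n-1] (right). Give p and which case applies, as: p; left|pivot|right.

4; right

pivot=7, i=-1
j=0: 12>7, skip
j=1: 20>7, skip
j=2: 9>7, skip
j=3: 3≤7, i=0, swap(0,3) ⇒ [3, 20, 9, 12, 17, 18, 16, 19, 6, 4, 2, 10, 7]
j=4: 17>7, skip
j=5: 18>7, skip
j=6: 16>7, skip
j=7: 19>7, skip
j=8: 6≤7, i=1, swap(1,8) ⇒ [3, 6, 9, 12, 17, 18, 16, 19, 20, 4, 2, 10, 7]
j=9: 4≤7, i=2, swap(2,9) ⇒ [3, 6, 4, 12, 17, 18, 16, 19, 20, 9, 2, 10, 7]
j=10: 2≤7, i=3, swap(3,10) ⇒ [3, 6, 4, 2, 17, 18, 16, 19, 20, 9, 12, 10, 7]
j=11: 10>7, skip
swap(4,12) ⇒ [3, 6, 4, 2, 7, 18, 16, 19, 20, 9, 12, 10, 17]; return 4
p = 4; k-1 = 10 > 4 ⇒ right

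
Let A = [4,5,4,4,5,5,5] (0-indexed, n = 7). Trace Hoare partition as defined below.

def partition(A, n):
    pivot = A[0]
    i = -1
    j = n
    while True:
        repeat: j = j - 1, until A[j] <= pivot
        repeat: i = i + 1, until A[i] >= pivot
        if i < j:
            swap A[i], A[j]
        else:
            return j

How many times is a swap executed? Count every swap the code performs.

2

pivot = A[0] = 4; i = -1, j = 7
j→3 (A[3]=4≤4), i→0 (A[0]=4≥4); i<j, swap → [4,5,4,4,5,5,5]
j→2 (A[2]=4≤4), i→1 (A[1]=5≥4); i<j, swap → [4,4,5,4,5,5,5]
j→1, i→2; i≥j, return j=1. A = [4,4,5,4,5,5,5]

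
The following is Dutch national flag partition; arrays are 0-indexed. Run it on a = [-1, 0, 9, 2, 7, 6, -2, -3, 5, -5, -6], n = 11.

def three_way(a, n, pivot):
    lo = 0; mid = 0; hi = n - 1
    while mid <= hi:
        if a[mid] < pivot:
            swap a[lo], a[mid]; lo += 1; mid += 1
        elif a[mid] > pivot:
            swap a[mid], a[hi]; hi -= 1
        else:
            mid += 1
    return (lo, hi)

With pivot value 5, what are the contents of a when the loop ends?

lo=0 mid=0 hi=10
-1<5: swap(0,0), lo=1 mid=1 ⇒ [-1, 0, 9, 2, 7, 6, -2, -3, 5, -5, -6]
0<5: swap(1,1), lo=2 mid=2 ⇒ [-1, 0, 9, 2, 7, 6, -2, -3, 5, -5, -6]
9>5: swap(2,10), hi=9 ⇒ [-1, 0, -6, 2, 7, 6, -2, -3, 5, -5, 9]
-6<5: swap(2,2), lo=3 mid=3 ⇒ [-1, 0, -6, 2, 7, 6, -2, -3, 5, -5, 9]
2<5: swap(3,3), lo=4 mid=4 ⇒ [-1, 0, -6, 2, 7, 6, -2, -3, 5, -5, 9]
7>5: swap(4,9), hi=8 ⇒ [-1, 0, -6, 2, -5, 6, -2, -3, 5, 7, 9]
-5<5: swap(4,4), lo=5 mid=5 ⇒ [-1, 0, -6, 2, -5, 6, -2, -3, 5, 7, 9]
6>5: swap(5,8), hi=7 ⇒ [-1, 0, -6, 2, -5, 5, -2, -3, 6, 7, 9]
5=5: mid=6
-2<5: swap(5,6), lo=6 mid=7 ⇒ [-1, 0, -6, 2, -5, -2, 5, -3, 6, 7, 9]
-3<5: swap(6,7), lo=7 mid=8 ⇒ [-1, 0, -6, 2, -5, -2, -3, 5, 6, 7, 9]
done. lo=7 hi=7; a=[-1, 0, -6, 2, -5, -2, -3, 5, 6, 7, 9]

[-1, 0, -6, 2, -5, -2, -3, 5, 6, 7, 9]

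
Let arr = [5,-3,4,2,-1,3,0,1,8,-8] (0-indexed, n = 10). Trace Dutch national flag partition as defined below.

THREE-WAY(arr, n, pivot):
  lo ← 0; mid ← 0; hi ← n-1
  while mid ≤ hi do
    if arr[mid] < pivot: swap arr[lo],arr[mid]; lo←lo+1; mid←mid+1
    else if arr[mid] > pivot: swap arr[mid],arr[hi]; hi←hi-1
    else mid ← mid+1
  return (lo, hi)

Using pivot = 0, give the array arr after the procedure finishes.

lo=0 mid=0 hi=9
5>0: swap(0,9), hi=8 ⇒ [-8,-3,4,2,-1,3,0,1,8,5]
-8<0: swap(0,0), lo=1 mid=1 ⇒ [-8,-3,4,2,-1,3,0,1,8,5]
-3<0: swap(1,1), lo=2 mid=2 ⇒ [-8,-3,4,2,-1,3,0,1,8,5]
4>0: swap(2,8), hi=7 ⇒ [-8,-3,8,2,-1,3,0,1,4,5]
8>0: swap(2,7), hi=6 ⇒ [-8,-3,1,2,-1,3,0,8,4,5]
1>0: swap(2,6), hi=5 ⇒ [-8,-3,0,2,-1,3,1,8,4,5]
0=0: mid=3
2>0: swap(3,5), hi=4 ⇒ [-8,-3,0,3,-1,2,1,8,4,5]
3>0: swap(3,4), hi=3 ⇒ [-8,-3,0,-1,3,2,1,8,4,5]
-1<0: swap(2,3), lo=3 mid=4 ⇒ [-8,-3,-1,0,3,2,1,8,4,5]
done. lo=3 hi=3; arr=[-8,-3,-1,0,3,2,1,8,4,5]

[-8,-3,-1,0,3,2,1,8,4,5]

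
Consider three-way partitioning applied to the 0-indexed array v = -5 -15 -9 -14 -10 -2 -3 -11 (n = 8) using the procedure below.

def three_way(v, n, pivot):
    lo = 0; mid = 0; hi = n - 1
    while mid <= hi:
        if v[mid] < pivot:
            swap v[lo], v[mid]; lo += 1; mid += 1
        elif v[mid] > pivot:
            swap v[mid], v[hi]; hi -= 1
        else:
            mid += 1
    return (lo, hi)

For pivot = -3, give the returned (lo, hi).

lo=0 mid=0 hi=7
-5<-3: swap(0,0), lo=1 mid=1 ⇒ -5 -15 -9 -14 -10 -2 -3 -11
-15<-3: swap(1,1), lo=2 mid=2 ⇒ -5 -15 -9 -14 -10 -2 -3 -11
-9<-3: swap(2,2), lo=3 mid=3 ⇒ -5 -15 -9 -14 -10 -2 -3 -11
-14<-3: swap(3,3), lo=4 mid=4 ⇒ -5 -15 -9 -14 -10 -2 -3 -11
-10<-3: swap(4,4), lo=5 mid=5 ⇒ -5 -15 -9 -14 -10 -2 -3 -11
-2>-3: swap(5,7), hi=6 ⇒ -5 -15 -9 -14 -10 -11 -3 -2
-11<-3: swap(5,5), lo=6 mid=6 ⇒ -5 -15 -9 -14 -10 -11 -3 -2
-3=-3: mid=7
done. lo=6 hi=6; v=-5 -15 -9 -14 -10 -11 -3 -2

(6, 6)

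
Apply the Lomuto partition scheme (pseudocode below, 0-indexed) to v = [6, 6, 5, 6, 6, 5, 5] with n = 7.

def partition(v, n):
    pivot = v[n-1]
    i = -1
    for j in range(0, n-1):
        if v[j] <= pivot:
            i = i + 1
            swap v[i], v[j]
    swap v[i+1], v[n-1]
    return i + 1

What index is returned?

pivot = v[6] = 5; i = -1
j=0: v[0]=6 > 5 → no swap
j=1: v[1]=6 > 5 → no swap
j=2: v[2]=5 ≤ 5 → i=0, swap v[0],v[2] → [5, 6, 6, 6, 6, 5, 5]
j=3: v[3]=6 > 5 → no swap
j=4: v[4]=6 > 5 → no swap
j=5: v[5]=5 ≤ 5 → i=1, swap v[1],v[5] → [5, 5, 6, 6, 6, 6, 5]
final swap v[2],v[6] → [5, 5, 5, 6, 6, 6, 6]; return 2

2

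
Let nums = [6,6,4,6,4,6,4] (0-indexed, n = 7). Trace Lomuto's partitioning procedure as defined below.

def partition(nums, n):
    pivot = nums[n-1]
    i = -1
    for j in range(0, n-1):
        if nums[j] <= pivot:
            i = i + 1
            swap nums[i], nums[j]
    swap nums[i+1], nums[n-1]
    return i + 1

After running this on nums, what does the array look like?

[4,4,4,6,6,6,6]

pivot=4, i=-1
j=0: 6>4, skip
j=1: 6>4, skip
j=2: 4≤4, i=0, swap(0,2) ⇒ [4,6,6,6,4,6,4]
j=3: 6>4, skip
j=4: 4≤4, i=1, swap(1,4) ⇒ [4,4,6,6,6,6,4]
j=5: 6>4, skip
swap(2,6) ⇒ [4,4,4,6,6,6,6]; return 2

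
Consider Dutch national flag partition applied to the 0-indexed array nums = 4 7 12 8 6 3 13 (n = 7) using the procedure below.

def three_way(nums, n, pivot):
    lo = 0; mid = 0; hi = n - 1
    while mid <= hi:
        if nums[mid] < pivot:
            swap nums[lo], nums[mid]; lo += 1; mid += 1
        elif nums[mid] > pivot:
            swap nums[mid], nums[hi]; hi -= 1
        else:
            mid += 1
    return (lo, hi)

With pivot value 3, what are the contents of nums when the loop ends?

3 12 8 6 7 13 4

lo=0 mid=0 hi=6
4>3: swap(0,6), hi=5 ⇒ 13 7 12 8 6 3 4
13>3: swap(0,5), hi=4 ⇒ 3 7 12 8 6 13 4
3=3: mid=1
7>3: swap(1,4), hi=3 ⇒ 3 6 12 8 7 13 4
6>3: swap(1,3), hi=2 ⇒ 3 8 12 6 7 13 4
8>3: swap(1,2), hi=1 ⇒ 3 12 8 6 7 13 4
12>3: swap(1,1), hi=0 ⇒ 3 12 8 6 7 13 4
done. lo=0 hi=0; nums=3 12 8 6 7 13 4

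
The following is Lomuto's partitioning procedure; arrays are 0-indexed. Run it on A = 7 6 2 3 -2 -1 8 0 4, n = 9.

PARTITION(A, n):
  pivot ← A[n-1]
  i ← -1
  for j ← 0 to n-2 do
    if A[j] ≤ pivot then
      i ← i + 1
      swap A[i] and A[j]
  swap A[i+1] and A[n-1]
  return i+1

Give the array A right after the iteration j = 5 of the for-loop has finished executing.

pivot=4, i=-1
j=0: 7>4, skip
j=1: 6>4, skip
j=2: 2≤4, i=0, swap(0,2) ⇒ 2 6 7 3 -2 -1 8 0 4
j=3: 3≤4, i=1, swap(1,3) ⇒ 2 3 7 6 -2 -1 8 0 4
j=4: -2≤4, i=2, swap(2,4) ⇒ 2 3 -2 6 7 -1 8 0 4
j=5: -1≤4, i=3, swap(3,5) ⇒ 2 3 -2 -1 7 6 8 0 4
(after j=5) A = 2 3 -2 -1 7 6 8 0 4

2 3 -2 -1 7 6 8 0 4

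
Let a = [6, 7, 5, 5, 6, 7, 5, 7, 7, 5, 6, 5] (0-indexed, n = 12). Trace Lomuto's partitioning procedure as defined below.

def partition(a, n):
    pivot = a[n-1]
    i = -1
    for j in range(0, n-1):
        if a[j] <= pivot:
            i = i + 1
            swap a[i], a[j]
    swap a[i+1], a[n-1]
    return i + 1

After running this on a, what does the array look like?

[5, 5, 5, 5, 5, 7, 6, 7, 7, 7, 6, 6]

pivot = a[11] = 5; i = -1
j=0: a[0]=6 > 5 → no swap
j=1: a[1]=7 > 5 → no swap
j=2: a[2]=5 ≤ 5 → i=0, swap a[0],a[2] → [5, 7, 6, 5, 6, 7, 5, 7, 7, 5, 6, 5]
j=3: a[3]=5 ≤ 5 → i=1, swap a[1],a[3] → [5, 5, 6, 7, 6, 7, 5, 7, 7, 5, 6, 5]
j=4: a[4]=6 > 5 → no swap
j=5: a[5]=7 > 5 → no swap
j=6: a[6]=5 ≤ 5 → i=2, swap a[2],a[6] → [5, 5, 5, 7, 6, 7, 6, 7, 7, 5, 6, 5]
j=7: a[7]=7 > 5 → no swap
j=8: a[8]=7 > 5 → no swap
j=9: a[9]=5 ≤ 5 → i=3, swap a[3],a[9] → [5, 5, 5, 5, 6, 7, 6, 7, 7, 7, 6, 5]
j=10: a[10]=6 > 5 → no swap
final swap a[4],a[11] → [5, 5, 5, 5, 5, 7, 6, 7, 7, 7, 6, 6]; return 4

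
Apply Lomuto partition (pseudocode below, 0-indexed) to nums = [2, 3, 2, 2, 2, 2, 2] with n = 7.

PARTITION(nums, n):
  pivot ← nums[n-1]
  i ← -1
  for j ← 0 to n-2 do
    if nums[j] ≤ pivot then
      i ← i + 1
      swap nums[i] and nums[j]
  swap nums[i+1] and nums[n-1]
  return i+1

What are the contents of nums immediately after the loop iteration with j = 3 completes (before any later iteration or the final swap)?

[2, 2, 2, 3, 2, 2, 2]

pivot=2, i=-1
j=0: 2≤2, i=0, swap(0,0) ⇒ [2, 3, 2, 2, 2, 2, 2]
j=1: 3>2, skip
j=2: 2≤2, i=1, swap(1,2) ⇒ [2, 2, 3, 2, 2, 2, 2]
j=3: 2≤2, i=2, swap(2,3) ⇒ [2, 2, 2, 3, 2, 2, 2]
(after j=3) nums = [2, 2, 2, 3, 2, 2, 2]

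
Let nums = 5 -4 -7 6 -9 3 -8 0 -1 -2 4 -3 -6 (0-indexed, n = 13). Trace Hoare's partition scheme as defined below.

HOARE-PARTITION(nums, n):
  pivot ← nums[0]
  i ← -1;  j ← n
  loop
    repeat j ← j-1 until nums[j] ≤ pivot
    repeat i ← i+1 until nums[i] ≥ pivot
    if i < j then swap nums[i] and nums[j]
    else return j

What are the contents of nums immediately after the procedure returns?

pivot = nums[0] = 5; i = -1, j = 13
j→12 (nums[12]=-6≤5), i→0 (nums[0]=5≥5); i<j, swap → -6 -4 -7 6 -9 3 -8 0 -1 -2 4 -3 5
j→11 (nums[11]=-3≤5), i→3 (nums[3]=6≥5); i<j, swap → -6 -4 -7 -3 -9 3 -8 0 -1 -2 4 6 5
j→10, i→11; i≥j, return j=10. nums = -6 -4 -7 -3 -9 3 -8 0 -1 -2 4 6 5

-6 -4 -7 -3 -9 3 -8 0 -1 -2 4 6 5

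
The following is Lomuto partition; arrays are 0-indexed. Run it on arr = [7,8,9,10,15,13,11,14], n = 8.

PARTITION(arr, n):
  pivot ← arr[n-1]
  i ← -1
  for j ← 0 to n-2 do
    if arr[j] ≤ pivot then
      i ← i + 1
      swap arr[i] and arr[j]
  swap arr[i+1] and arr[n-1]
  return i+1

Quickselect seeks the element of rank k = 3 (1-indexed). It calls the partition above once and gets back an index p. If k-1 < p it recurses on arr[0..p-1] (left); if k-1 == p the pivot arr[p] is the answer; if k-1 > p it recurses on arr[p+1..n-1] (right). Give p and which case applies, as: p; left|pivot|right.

pivot=14, i=-1
j=0: 7≤14, i=0, swap(0,0) ⇒ [7,8,9,10,15,13,11,14]
j=1: 8≤14, i=1, swap(1,1) ⇒ [7,8,9,10,15,13,11,14]
j=2: 9≤14, i=2, swap(2,2) ⇒ [7,8,9,10,15,13,11,14]
j=3: 10≤14, i=3, swap(3,3) ⇒ [7,8,9,10,15,13,11,14]
j=4: 15>14, skip
j=5: 13≤14, i=4, swap(4,5) ⇒ [7,8,9,10,13,15,11,14]
j=6: 11≤14, i=5, swap(5,6) ⇒ [7,8,9,10,13,11,15,14]
swap(6,7) ⇒ [7,8,9,10,13,11,14,15]; return 6
p = 6; k-1 = 2 < 6 ⇒ left

6; left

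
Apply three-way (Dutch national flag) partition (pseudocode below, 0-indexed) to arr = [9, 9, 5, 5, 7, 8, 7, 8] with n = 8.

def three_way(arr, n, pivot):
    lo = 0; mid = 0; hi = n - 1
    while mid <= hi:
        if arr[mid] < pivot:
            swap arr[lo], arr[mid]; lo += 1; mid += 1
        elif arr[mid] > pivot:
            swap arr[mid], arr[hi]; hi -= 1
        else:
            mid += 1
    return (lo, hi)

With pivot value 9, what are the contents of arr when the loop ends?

pivot = 9; lo=0, mid=0, hi=7
arr[mid]=9=9: mid=1
arr[mid]=9=9: mid=2
arr[mid]=5<9: swap arr[0],arr[2]; lo=1,mid=3 → [5, 9, 9, 5, 7, 8, 7, 8]
arr[mid]=5<9: swap arr[1],arr[3]; lo=2,mid=4 → [5, 5, 9, 9, 7, 8, 7, 8]
arr[mid]=7<9: swap arr[2],arr[4]; lo=3,mid=5 → [5, 5, 7, 9, 9, 8, 7, 8]
arr[mid]=8<9: swap arr[3],arr[5]; lo=4,mid=6 → [5, 5, 7, 8, 9, 9, 7, 8]
arr[mid]=7<9: swap arr[4],arr[6]; lo=5,mid=7 → [5, 5, 7, 8, 7, 9, 9, 8]
arr[mid]=8<9: swap arr[5],arr[7]; lo=6,mid=8 → [5, 5, 7, 8, 7, 8, 9, 9]
end: lo=6, hi=7; arr = [5, 5, 7, 8, 7, 8, 9, 9]

[5, 5, 7, 8, 7, 8, 9, 9]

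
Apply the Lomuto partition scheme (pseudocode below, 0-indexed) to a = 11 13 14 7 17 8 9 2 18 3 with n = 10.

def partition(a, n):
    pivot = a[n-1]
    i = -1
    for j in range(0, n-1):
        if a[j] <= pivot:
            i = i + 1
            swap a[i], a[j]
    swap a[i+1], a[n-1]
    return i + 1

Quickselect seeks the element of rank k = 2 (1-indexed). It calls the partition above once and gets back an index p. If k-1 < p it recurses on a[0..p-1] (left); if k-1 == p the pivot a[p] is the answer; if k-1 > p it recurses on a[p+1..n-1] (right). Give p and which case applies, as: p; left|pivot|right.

1; pivot

pivot = a[9] = 3; i = -1
j=0: a[0]=11 > 3 → no swap
j=1: a[1]=13 > 3 → no swap
j=2: a[2]=14 > 3 → no swap
j=3: a[3]=7 > 3 → no swap
j=4: a[4]=17 > 3 → no swap
j=5: a[5]=8 > 3 → no swap
j=6: a[6]=9 > 3 → no swap
j=7: a[7]=2 ≤ 3 → i=0, swap a[0],a[7] → 2 13 14 7 17 8 9 11 18 3
j=8: a[8]=18 > 3 → no swap
final swap a[1],a[9] → 2 3 14 7 17 8 9 11 18 13; return 1
p = 1; k-1 = 1 == 1 ⇒ pivot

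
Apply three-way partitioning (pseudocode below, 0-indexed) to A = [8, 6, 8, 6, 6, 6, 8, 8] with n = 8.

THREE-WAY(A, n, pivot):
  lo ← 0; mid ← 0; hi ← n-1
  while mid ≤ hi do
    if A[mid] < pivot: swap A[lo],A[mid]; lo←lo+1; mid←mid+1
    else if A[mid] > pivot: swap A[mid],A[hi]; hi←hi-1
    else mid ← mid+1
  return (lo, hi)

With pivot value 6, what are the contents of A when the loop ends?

lo=0 mid=0 hi=7
8>6: swap(0,7), hi=6 ⇒ [8, 6, 8, 6, 6, 6, 8, 8]
8>6: swap(0,6), hi=5 ⇒ [8, 6, 8, 6, 6, 6, 8, 8]
8>6: swap(0,5), hi=4 ⇒ [6, 6, 8, 6, 6, 8, 8, 8]
6=6: mid=1
6=6: mid=2
8>6: swap(2,4), hi=3 ⇒ [6, 6, 6, 6, 8, 8, 8, 8]
6=6: mid=3
6=6: mid=4
done. lo=0 hi=3; A=[6, 6, 6, 6, 8, 8, 8, 8]

[6, 6, 6, 6, 8, 8, 8, 8]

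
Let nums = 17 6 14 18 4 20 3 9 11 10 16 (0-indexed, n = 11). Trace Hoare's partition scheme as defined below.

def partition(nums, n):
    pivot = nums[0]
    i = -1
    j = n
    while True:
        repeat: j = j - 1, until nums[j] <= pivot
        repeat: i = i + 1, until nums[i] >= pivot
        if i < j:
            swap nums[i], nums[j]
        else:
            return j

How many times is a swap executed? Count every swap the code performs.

3

pivot=17
j stops at 10 (16), i stops at 0 (17); swap ⇒ 16 6 14 18 4 20 3 9 11 10 17
j stops at 9 (10), i stops at 3 (18); swap ⇒ 16 6 14 10 4 20 3 9 11 18 17
j stops at 8 (11), i stops at 5 (20); swap ⇒ 16 6 14 10 4 11 3 9 20 18 17
j stops at 7, i stops at 8; i≥j ⇒ return 7. nums=16 6 14 10 4 11 3 9 20 18 17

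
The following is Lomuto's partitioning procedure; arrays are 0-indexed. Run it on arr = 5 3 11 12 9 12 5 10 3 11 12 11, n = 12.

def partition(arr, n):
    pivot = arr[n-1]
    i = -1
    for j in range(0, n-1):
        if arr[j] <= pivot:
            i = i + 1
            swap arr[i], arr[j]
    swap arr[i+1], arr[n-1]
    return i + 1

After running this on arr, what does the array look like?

5 3 11 9 5 10 3 11 11 12 12 12

pivot = arr[11] = 11; i = -1
j=0: arr[0]=5 ≤ 11 → i=0, swap arr[0],arr[0] (no change) → 5 3 11 12 9 12 5 10 3 11 12 11
j=1: arr[1]=3 ≤ 11 → i=1, swap arr[1],arr[1] (no change) → 5 3 11 12 9 12 5 10 3 11 12 11
j=2: arr[2]=11 ≤ 11 → i=2, swap arr[2],arr[2] (no change) → 5 3 11 12 9 12 5 10 3 11 12 11
j=3: arr[3]=12 > 11 → no swap
j=4: arr[4]=9 ≤ 11 → i=3, swap arr[3],arr[4] → 5 3 11 9 12 12 5 10 3 11 12 11
j=5: arr[5]=12 > 11 → no swap
j=6: arr[6]=5 ≤ 11 → i=4, swap arr[4],arr[6] → 5 3 11 9 5 12 12 10 3 11 12 11
j=7: arr[7]=10 ≤ 11 → i=5, swap arr[5],arr[7] → 5 3 11 9 5 10 12 12 3 11 12 11
j=8: arr[8]=3 ≤ 11 → i=6, swap arr[6],arr[8] → 5 3 11 9 5 10 3 12 12 11 12 11
j=9: arr[9]=11 ≤ 11 → i=7, swap arr[7],arr[9] → 5 3 11 9 5 10 3 11 12 12 12 11
j=10: arr[10]=12 > 11 → no swap
final swap arr[8],arr[11] → 5 3 11 9 5 10 3 11 11 12 12 12; return 8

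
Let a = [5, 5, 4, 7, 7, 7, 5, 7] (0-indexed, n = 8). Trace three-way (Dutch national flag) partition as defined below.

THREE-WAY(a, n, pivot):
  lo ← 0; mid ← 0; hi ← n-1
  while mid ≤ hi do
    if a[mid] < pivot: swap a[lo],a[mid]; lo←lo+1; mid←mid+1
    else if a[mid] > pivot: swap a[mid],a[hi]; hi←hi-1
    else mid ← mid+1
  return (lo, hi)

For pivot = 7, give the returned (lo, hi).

(4, 7)

lo=0 mid=0 hi=7
5<7: swap(0,0), lo=1 mid=1 ⇒ [5, 5, 4, 7, 7, 7, 5, 7]
5<7: swap(1,1), lo=2 mid=2 ⇒ [5, 5, 4, 7, 7, 7, 5, 7]
4<7: swap(2,2), lo=3 mid=3 ⇒ [5, 5, 4, 7, 7, 7, 5, 7]
7=7: mid=4
7=7: mid=5
7=7: mid=6
5<7: swap(3,6), lo=4 mid=7 ⇒ [5, 5, 4, 5, 7, 7, 7, 7]
7=7: mid=8
done. lo=4 hi=7; a=[5, 5, 4, 5, 7, 7, 7, 7]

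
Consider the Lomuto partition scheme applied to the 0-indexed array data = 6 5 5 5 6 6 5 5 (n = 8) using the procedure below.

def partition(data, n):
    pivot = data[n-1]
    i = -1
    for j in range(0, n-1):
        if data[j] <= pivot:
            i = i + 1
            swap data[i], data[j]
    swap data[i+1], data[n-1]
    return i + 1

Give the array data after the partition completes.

pivot = data[7] = 5; i = -1
j=0: data[0]=6 > 5 → no swap
j=1: data[1]=5 ≤ 5 → i=0, swap data[0],data[1] → 5 6 5 5 6 6 5 5
j=2: data[2]=5 ≤ 5 → i=1, swap data[1],data[2] → 5 5 6 5 6 6 5 5
j=3: data[3]=5 ≤ 5 → i=2, swap data[2],data[3] → 5 5 5 6 6 6 5 5
j=4: data[4]=6 > 5 → no swap
j=5: data[5]=6 > 5 → no swap
j=6: data[6]=5 ≤ 5 → i=3, swap data[3],data[6] → 5 5 5 5 6 6 6 5
final swap data[4],data[7] → 5 5 5 5 5 6 6 6; return 4

5 5 5 5 5 6 6 6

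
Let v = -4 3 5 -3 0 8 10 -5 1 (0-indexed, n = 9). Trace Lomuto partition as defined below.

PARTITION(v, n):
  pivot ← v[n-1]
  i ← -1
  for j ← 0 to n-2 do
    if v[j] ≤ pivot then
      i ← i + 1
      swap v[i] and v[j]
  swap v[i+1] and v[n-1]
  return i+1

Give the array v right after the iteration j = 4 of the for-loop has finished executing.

pivot = v[8] = 1; i = -1
j=0: v[0]=-4 ≤ 1 → i=0, swap v[0],v[0] (no change) → -4 3 5 -3 0 8 10 -5 1
j=1: v[1]=3 > 1 → no swap
j=2: v[2]=5 > 1 → no swap
j=3: v[3]=-3 ≤ 1 → i=1, swap v[1],v[3] → -4 -3 5 3 0 8 10 -5 1
j=4: v[4]=0 ≤ 1 → i=2, swap v[2],v[4] → -4 -3 0 3 5 8 10 -5 1
(after j=4) v = -4 -3 0 3 5 8 10 -5 1

-4 -3 0 3 5 8 10 -5 1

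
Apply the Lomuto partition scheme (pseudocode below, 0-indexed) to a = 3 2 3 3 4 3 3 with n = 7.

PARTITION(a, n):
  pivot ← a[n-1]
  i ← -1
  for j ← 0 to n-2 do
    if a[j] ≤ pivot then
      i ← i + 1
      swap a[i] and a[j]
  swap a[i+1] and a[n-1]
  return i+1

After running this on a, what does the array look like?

pivot = a[6] = 3; i = -1
j=0: a[0]=3 ≤ 3 → i=0, swap a[0],a[0] (no change) → 3 2 3 3 4 3 3
j=1: a[1]=2 ≤ 3 → i=1, swap a[1],a[1] (no change) → 3 2 3 3 4 3 3
j=2: a[2]=3 ≤ 3 → i=2, swap a[2],a[2] (no change) → 3 2 3 3 4 3 3
j=3: a[3]=3 ≤ 3 → i=3, swap a[3],a[3] (no change) → 3 2 3 3 4 3 3
j=4: a[4]=4 > 3 → no swap
j=5: a[5]=3 ≤ 3 → i=4, swap a[4],a[5] → 3 2 3 3 3 4 3
final swap a[5],a[6] → 3 2 3 3 3 3 4; return 5

3 2 3 3 3 3 4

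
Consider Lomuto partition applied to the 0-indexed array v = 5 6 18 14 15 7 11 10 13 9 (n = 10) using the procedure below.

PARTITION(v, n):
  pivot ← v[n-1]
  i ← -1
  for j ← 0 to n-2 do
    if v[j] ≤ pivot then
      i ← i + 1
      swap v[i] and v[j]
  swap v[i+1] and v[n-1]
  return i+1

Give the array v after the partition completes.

pivot=9, i=-1
j=0: 5≤9, i=0, swap(0,0) ⇒ 5 6 18 14 15 7 11 10 13 9
j=1: 6≤9, i=1, swap(1,1) ⇒ 5 6 18 14 15 7 11 10 13 9
j=2: 18>9, skip
j=3: 14>9, skip
j=4: 15>9, skip
j=5: 7≤9, i=2, swap(2,5) ⇒ 5 6 7 14 15 18 11 10 13 9
j=6: 11>9, skip
j=7: 10>9, skip
j=8: 13>9, skip
swap(3,9) ⇒ 5 6 7 9 15 18 11 10 13 14; return 3

5 6 7 9 15 18 11 10 13 14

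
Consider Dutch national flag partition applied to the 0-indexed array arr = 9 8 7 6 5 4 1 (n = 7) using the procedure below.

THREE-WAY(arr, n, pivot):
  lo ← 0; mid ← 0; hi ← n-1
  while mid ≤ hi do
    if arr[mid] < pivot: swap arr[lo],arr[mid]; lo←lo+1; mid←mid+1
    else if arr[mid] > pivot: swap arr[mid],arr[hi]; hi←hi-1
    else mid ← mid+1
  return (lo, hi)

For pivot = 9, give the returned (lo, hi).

(6, 6)

lo=0 mid=0 hi=6
9=9: mid=1
8<9: swap(0,1), lo=1 mid=2 ⇒ 8 9 7 6 5 4 1
7<9: swap(1,2), lo=2 mid=3 ⇒ 8 7 9 6 5 4 1
6<9: swap(2,3), lo=3 mid=4 ⇒ 8 7 6 9 5 4 1
5<9: swap(3,4), lo=4 mid=5 ⇒ 8 7 6 5 9 4 1
4<9: swap(4,5), lo=5 mid=6 ⇒ 8 7 6 5 4 9 1
1<9: swap(5,6), lo=6 mid=7 ⇒ 8 7 6 5 4 1 9
done. lo=6 hi=6; arr=8 7 6 5 4 1 9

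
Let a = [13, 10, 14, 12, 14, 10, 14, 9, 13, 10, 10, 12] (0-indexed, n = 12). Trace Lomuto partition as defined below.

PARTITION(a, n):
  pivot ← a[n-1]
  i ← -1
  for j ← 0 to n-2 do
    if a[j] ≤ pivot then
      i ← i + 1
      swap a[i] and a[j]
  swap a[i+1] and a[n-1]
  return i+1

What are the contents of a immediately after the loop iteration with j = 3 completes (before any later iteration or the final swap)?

[10, 12, 14, 13, 14, 10, 14, 9, 13, 10, 10, 12]

pivot = a[11] = 12; i = -1
j=0: a[0]=13 > 12 → no swap
j=1: a[1]=10 ≤ 12 → i=0, swap a[0],a[1] → [10, 13, 14, 12, 14, 10, 14, 9, 13, 10, 10, 12]
j=2: a[2]=14 > 12 → no swap
j=3: a[3]=12 ≤ 12 → i=1, swap a[1],a[3] → [10, 12, 14, 13, 14, 10, 14, 9, 13, 10, 10, 12]
(after j=3) a = [10, 12, 14, 13, 14, 10, 14, 9, 13, 10, 10, 12]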